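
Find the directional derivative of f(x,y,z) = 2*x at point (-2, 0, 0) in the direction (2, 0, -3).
4*sqrt(13)/13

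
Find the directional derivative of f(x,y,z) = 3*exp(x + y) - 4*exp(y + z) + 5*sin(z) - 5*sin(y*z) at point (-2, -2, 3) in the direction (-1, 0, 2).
sqrt(5)*(2*(-4*E + 5*cos(3) + 10*cos(6))*exp(4) - 3)*exp(-4)/5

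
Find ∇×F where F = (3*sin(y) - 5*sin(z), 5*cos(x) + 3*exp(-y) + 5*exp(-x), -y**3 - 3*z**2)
(-3*y**2, -5*cos(z), -5*sin(x) - 3*cos(y) - 5*exp(-x))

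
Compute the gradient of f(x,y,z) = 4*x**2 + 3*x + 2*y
(8*x + 3, 2, 0)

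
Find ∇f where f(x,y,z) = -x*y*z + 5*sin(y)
(-y*z, -x*z + 5*cos(y), -x*y)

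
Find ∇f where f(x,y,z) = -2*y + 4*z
(0, -2, 4)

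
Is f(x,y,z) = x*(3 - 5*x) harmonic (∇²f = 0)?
No, ∇²f = -10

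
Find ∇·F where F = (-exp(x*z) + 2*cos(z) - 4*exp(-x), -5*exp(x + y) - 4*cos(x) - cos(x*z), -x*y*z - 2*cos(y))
-x*y - z*exp(x*z) - 5*exp(x + y) + 4*exp(-x)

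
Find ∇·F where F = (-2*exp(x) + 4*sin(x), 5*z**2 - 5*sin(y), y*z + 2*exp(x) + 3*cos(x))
y - 2*exp(x) + 4*cos(x) - 5*cos(y)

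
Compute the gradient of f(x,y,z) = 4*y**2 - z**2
(0, 8*y, -2*z)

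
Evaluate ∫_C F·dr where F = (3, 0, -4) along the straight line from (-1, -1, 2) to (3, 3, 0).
20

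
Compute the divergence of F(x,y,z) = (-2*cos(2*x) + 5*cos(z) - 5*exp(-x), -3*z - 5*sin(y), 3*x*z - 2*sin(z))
3*x + 4*sin(2*x) - 5*cos(y) - 2*cos(z) + 5*exp(-x)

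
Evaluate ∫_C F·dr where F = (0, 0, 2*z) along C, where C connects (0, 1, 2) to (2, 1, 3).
5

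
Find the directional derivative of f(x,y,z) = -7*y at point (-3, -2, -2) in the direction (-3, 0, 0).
0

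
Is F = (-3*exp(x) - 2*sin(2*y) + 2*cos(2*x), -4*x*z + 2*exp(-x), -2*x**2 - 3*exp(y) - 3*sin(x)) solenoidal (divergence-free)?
No, ∇·F = -3*exp(x) - 4*sin(2*x)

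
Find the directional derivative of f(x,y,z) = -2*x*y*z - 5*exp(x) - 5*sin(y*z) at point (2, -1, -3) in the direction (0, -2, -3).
-9*sqrt(13)*(5*cos(3) + 4)/13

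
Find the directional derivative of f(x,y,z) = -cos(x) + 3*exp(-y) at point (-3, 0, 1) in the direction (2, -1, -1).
sqrt(6)*(3 - 2*sin(3))/6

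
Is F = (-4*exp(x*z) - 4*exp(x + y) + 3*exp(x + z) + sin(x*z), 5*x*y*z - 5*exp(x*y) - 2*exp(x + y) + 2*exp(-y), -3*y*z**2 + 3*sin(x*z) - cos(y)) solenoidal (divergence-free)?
No, ∇·F = ((5*x*z - 5*x*exp(x*y) + 3*x*cos(x*z) - 6*y*z - 4*z*exp(x*z) + z*cos(x*z) - 6*exp(x + y) + 3*exp(x + z))*exp(y) - 2)*exp(-y)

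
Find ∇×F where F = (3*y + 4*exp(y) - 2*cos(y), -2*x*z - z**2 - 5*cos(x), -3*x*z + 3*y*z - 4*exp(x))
(2*x + 5*z, 3*z + 4*exp(x), -2*z - 4*exp(y) + 5*sin(x) - 2*sin(y) - 3)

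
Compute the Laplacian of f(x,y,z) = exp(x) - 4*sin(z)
exp(x) + 4*sin(z)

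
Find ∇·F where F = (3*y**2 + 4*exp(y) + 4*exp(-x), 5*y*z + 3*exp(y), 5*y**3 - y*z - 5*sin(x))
-y + 5*z + 3*exp(y) - 4*exp(-x)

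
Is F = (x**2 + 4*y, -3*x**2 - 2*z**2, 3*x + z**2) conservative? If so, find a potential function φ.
No, ∇×F = (4*z, -3, -6*x - 4) ≠ 0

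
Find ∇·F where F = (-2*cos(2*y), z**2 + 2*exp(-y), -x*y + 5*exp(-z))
-5*exp(-z) - 2*exp(-y)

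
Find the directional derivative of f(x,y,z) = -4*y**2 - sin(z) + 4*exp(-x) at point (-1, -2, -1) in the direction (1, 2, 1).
sqrt(6)*(-4*E - cos(1) + 32)/6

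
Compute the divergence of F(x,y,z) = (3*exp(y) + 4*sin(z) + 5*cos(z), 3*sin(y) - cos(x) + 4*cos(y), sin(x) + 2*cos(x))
-4*sin(y) + 3*cos(y)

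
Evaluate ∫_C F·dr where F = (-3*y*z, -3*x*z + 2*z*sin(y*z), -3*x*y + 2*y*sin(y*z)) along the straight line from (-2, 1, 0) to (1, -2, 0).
0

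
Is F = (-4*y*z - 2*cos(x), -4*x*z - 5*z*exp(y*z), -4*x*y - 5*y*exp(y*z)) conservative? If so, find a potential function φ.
Yes, F is conservative. φ = -4*x*y*z - 5*exp(y*z) - 2*sin(x)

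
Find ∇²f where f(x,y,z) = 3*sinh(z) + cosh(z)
3*sinh(z) + cosh(z)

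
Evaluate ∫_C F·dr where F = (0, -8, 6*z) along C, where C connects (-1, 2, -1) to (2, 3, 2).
1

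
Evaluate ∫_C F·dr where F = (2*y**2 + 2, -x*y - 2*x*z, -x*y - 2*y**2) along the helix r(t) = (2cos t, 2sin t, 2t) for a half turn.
-4*pi**2 - 104/3 - 8*pi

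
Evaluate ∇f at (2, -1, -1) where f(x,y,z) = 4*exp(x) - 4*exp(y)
(4*exp(2), -4*exp(-1), 0)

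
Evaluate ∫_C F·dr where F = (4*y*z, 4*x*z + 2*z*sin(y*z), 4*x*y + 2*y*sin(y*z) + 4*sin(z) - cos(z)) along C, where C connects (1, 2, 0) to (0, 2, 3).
-2*cos(6) - sin(3) - 4*cos(3) + 6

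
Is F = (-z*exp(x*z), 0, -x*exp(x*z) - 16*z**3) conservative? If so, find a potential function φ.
Yes, F is conservative. φ = -4*z**4 - exp(x*z)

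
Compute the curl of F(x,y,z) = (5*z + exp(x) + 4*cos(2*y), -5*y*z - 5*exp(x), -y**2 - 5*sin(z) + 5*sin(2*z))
(3*y, 5, -5*exp(x) + 8*sin(2*y))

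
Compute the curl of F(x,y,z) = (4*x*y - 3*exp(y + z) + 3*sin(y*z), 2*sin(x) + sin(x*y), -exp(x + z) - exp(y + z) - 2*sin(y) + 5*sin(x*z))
(-exp(y + z) - 2*cos(y), 3*y*cos(y*z) - 5*z*cos(x*z) + exp(x + z) - 3*exp(y + z), -4*x + y*cos(x*y) - 3*z*cos(y*z) + 3*exp(y + z) + 2*cos(x))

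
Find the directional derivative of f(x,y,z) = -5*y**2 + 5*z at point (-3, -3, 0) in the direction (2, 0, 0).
0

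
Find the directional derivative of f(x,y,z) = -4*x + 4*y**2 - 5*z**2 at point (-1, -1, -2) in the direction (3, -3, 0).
2*sqrt(2)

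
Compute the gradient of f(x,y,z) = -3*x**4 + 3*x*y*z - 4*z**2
(-12*x**3 + 3*y*z, 3*x*z, 3*x*y - 8*z)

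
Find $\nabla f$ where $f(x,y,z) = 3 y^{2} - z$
(0, 6*y, -1)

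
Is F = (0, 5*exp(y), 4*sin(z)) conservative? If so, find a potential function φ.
Yes, F is conservative. φ = 5*exp(y) - 4*cos(z)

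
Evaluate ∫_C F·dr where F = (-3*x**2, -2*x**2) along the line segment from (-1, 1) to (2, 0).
-7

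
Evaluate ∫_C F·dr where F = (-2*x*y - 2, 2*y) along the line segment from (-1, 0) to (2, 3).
-6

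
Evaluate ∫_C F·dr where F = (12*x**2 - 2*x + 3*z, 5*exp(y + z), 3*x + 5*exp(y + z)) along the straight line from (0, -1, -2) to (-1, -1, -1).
-2 - 5*exp(-3) + 5*exp(-2)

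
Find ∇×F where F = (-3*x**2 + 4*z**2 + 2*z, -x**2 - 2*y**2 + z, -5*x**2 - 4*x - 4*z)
(-1, 10*x + 8*z + 6, -2*x)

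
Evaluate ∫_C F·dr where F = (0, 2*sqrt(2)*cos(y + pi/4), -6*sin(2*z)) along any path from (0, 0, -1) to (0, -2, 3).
-2 - 2*sin(2) - cos(2) + 3*cos(6)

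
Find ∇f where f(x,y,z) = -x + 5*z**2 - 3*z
(-1, 0, 10*z - 3)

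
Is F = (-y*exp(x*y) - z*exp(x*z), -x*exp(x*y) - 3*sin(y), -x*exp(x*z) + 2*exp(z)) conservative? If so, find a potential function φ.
Yes, F is conservative. φ = 2*exp(z) - exp(x*y) - exp(x*z) + 3*cos(y)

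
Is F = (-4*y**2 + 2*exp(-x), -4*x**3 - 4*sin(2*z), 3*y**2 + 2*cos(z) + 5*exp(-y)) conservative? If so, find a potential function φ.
No, ∇×F = (6*y + 8*cos(2*z) - 5*exp(-y), 0, -12*x**2 + 8*y) ≠ 0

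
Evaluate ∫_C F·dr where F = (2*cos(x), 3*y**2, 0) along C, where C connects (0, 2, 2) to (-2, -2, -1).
-16 - 2*sin(2)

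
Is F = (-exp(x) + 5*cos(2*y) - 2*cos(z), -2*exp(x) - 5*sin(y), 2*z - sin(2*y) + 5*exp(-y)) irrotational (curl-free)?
No, ∇×F = (-2*cos(2*y) - 5*exp(-y), 2*sin(z), -2*exp(x) + 10*sin(2*y))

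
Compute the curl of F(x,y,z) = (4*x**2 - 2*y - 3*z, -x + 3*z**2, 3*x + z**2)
(-6*z, -6, 1)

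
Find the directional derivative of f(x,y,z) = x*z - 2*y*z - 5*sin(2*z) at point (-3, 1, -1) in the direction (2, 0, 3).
-sqrt(13)*(30*cos(2) + 17)/13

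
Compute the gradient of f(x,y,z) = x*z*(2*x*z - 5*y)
(z*(4*x*z - 5*y), -5*x*z, x*(4*x*z - 5*y))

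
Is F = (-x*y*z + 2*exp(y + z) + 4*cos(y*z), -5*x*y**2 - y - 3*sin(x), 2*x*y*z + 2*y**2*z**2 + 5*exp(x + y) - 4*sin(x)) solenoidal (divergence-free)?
No, ∇·F = -8*x*y + 4*y**2*z - y*z - 1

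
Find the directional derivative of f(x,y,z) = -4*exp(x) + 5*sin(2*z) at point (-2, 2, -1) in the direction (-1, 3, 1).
2*sqrt(11)*(5*exp(2)*cos(2) + 2)*exp(-2)/11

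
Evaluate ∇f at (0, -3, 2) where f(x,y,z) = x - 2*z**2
(1, 0, -8)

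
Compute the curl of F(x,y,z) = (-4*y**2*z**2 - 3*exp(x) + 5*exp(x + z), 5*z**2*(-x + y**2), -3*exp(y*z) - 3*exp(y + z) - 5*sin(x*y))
(-5*x*cos(x*y) + 10*z*(x - y**2) - 3*z*exp(y*z) - 3*exp(y + z), -8*y**2*z + 5*y*cos(x*y) + 5*exp(x + z), z**2*(8*y - 5))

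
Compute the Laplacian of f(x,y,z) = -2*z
0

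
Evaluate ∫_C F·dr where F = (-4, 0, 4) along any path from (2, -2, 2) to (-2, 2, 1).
12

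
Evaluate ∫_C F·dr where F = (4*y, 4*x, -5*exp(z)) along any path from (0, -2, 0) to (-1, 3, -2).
-7 - 5*exp(-2)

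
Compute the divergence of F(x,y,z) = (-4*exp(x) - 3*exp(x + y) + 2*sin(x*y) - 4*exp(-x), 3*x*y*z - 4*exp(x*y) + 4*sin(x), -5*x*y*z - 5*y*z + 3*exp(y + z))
((-5*x*y + 3*x*z - 4*x*exp(x*y) + 2*y*cos(x*y) - 5*y - 4*exp(x) - 3*exp(x + y) + 3*exp(y + z))*exp(x) + 4)*exp(-x)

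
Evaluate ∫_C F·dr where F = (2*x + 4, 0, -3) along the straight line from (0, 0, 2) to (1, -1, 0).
11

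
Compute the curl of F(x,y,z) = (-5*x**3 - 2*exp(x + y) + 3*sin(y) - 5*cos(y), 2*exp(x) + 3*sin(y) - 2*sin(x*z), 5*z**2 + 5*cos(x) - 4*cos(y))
(2*x*cos(x*z) + 4*sin(y), 5*sin(x), -2*z*cos(x*z) + 2*exp(x) + 2*exp(x + y) - 5*sin(y) - 3*cos(y))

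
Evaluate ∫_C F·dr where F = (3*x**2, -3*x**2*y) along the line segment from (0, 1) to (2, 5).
-56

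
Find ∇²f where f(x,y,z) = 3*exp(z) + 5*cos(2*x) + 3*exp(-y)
3*exp(z) - 20*cos(2*x) + 3*exp(-y)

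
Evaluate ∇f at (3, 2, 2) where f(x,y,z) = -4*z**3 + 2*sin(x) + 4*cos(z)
(2*cos(3), 0, -48 - 4*sin(2))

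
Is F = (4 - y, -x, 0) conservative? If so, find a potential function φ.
Yes, F is conservative. φ = x*(4 - y)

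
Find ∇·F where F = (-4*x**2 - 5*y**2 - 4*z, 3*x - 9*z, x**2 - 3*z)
-8*x - 3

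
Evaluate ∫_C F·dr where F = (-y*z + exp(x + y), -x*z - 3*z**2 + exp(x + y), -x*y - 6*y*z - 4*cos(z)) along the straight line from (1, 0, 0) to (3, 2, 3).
-72 - E - 4*sin(3) + exp(5)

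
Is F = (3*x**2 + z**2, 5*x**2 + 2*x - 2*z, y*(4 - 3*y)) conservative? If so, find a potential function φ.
No, ∇×F = (6 - 6*y, 2*z, 10*x + 2) ≠ 0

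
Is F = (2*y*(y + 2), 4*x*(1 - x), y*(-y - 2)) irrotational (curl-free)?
No, ∇×F = (-2*y - 2, 0, -8*x - 4*y)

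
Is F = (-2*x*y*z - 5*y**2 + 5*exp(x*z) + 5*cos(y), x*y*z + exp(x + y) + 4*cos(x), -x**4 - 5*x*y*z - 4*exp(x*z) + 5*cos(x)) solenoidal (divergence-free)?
No, ∇·F = -5*x*y + x*z - 4*x*exp(x*z) - 2*y*z + 5*z*exp(x*z) + exp(x + y)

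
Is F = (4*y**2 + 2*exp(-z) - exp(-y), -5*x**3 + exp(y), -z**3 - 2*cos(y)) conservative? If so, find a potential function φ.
No, ∇×F = (2*sin(y), -2*exp(-z), -15*x**2 - 8*y - exp(-y)) ≠ 0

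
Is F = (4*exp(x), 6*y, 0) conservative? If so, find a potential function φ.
Yes, F is conservative. φ = 3*y**2 + 4*exp(x)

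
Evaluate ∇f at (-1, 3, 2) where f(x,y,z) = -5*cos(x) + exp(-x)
(-5*sin(1) - E, 0, 0)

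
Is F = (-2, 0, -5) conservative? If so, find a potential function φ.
Yes, F is conservative. φ = -2*x - 5*z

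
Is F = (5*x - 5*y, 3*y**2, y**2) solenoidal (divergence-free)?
No, ∇·F = 6*y + 5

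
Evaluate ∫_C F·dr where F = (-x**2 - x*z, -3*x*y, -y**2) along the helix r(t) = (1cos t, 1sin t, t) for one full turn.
-3*pi/2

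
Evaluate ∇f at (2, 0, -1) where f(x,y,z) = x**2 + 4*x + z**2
(8, 0, -2)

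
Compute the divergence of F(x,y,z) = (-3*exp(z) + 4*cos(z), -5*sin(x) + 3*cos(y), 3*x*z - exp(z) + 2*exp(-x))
3*x - exp(z) - 3*sin(y)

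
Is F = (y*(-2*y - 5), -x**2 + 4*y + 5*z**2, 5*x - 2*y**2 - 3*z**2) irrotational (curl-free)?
No, ∇×F = (-4*y - 10*z, -5, -2*x + 4*y + 5)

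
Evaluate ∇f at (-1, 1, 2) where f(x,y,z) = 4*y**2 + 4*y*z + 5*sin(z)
(0, 16, 5*cos(2) + 4)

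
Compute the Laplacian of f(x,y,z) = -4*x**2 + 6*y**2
4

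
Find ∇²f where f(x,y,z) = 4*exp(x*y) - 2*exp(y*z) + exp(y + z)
4*x**2*exp(x*y) + 4*y**2*exp(x*y) - 2*y**2*exp(y*z) - 2*z**2*exp(y*z) + 2*exp(y + z)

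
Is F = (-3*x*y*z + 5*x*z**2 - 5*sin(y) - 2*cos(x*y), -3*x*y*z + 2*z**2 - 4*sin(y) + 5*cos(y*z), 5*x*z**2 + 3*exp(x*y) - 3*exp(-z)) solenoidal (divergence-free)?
No, ∇·F = 7*x*z - 3*y*z + 2*y*sin(x*y) + 5*z**2 - 5*z*sin(y*z) - 4*cos(y) + 3*exp(-z)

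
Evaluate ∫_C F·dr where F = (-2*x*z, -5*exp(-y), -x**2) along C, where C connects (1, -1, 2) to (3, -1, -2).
20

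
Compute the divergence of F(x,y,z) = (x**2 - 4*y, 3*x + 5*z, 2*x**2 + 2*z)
2*x + 2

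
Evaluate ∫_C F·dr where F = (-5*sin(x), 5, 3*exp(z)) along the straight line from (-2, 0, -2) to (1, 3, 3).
-3*exp(-2) - 5*cos(2) + 5*cos(1) + 15 + 3*exp(3)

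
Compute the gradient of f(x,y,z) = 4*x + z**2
(4, 0, 2*z)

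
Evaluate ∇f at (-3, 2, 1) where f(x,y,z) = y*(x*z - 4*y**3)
(2, -131, -6)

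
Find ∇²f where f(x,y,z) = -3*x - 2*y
0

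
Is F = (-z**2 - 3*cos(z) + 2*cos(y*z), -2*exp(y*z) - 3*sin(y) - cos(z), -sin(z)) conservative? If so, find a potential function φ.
No, ∇×F = (2*y*exp(y*z) - sin(z), -2*y*sin(y*z) - 2*z + 3*sin(z), 2*z*sin(y*z)) ≠ 0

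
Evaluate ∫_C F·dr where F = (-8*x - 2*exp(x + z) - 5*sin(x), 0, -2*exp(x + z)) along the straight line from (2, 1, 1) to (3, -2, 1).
-2*exp(4) - 20 + 5*cos(3) - 5*cos(2) + 2*exp(3)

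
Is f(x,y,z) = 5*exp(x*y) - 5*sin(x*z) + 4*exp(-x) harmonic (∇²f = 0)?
No, ∇²f = (5*(x**2*exp(x*y) + x**2*sin(x*z) + y**2*exp(x*y) + z**2*sin(x*z))*exp(x) + 4)*exp(-x)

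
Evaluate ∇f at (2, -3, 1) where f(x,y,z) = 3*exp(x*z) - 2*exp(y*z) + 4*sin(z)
(3*exp(2), -2*exp(-3), 6*exp(-3) + 4*cos(1) + 6*exp(2))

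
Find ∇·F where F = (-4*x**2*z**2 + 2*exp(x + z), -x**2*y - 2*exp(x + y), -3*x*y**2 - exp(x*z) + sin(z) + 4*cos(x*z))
-x**2 - 8*x*z**2 - x*exp(x*z) - 4*x*sin(x*z) - 2*exp(x + y) + 2*exp(x + z) + cos(z)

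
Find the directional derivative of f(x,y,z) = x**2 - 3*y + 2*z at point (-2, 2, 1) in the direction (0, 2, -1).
-8*sqrt(5)/5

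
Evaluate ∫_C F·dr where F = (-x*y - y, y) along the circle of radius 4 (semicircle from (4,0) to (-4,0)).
8*pi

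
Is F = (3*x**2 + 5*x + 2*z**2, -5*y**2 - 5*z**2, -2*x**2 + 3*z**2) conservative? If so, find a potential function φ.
No, ∇×F = (10*z, 4*x + 4*z, 0) ≠ 0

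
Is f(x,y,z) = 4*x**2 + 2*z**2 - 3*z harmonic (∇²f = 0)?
No, ∇²f = 12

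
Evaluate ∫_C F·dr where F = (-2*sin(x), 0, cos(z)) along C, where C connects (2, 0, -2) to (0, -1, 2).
2 - 2*sqrt(2)*cos(pi/4 + 2)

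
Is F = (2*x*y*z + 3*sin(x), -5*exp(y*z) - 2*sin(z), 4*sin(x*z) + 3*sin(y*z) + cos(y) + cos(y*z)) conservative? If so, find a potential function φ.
No, ∇×F = (5*y*exp(y*z) - z*sin(y*z) + 3*z*cos(y*z) - sin(y) + 2*cos(z), 2*x*y - 4*z*cos(x*z), -2*x*z) ≠ 0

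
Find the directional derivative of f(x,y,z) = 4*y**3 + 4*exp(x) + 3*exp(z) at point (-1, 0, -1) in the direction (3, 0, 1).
3*sqrt(10)*exp(-1)/2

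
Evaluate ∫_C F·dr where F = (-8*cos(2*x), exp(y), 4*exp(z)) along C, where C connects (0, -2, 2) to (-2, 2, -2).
-6*sinh(2) + 4*sin(4)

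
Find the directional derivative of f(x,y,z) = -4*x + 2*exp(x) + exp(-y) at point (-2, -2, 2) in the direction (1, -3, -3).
sqrt(19)*(-4*exp(2) + 2 + 3*exp(4))*exp(-2)/19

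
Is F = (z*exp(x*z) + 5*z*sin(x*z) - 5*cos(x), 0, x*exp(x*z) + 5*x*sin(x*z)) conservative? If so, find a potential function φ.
Yes, F is conservative. φ = exp(x*z) - 5*sin(x) - 5*cos(x*z)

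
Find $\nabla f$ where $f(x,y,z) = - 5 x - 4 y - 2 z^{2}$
(-5, -4, -4*z)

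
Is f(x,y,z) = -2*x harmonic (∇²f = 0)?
Yes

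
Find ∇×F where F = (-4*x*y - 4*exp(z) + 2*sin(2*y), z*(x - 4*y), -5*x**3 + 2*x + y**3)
(-x + 3*y**2 + 4*y, 15*x**2 - 4*exp(z) - 2, 4*x + z - 4*cos(2*y))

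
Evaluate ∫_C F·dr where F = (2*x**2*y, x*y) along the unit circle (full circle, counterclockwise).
-pi/2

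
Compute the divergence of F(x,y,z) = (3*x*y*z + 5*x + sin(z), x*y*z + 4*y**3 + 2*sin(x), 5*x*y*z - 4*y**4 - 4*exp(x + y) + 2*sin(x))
5*x*y + x*z + 12*y**2 + 3*y*z + 5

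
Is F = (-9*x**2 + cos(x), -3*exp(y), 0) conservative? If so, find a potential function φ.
Yes, F is conservative. φ = -3*x**3 - 3*exp(y) + sin(x)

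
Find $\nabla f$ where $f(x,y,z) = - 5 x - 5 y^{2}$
(-5, -10*y, 0)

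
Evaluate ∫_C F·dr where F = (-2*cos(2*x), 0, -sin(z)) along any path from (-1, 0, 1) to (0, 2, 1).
-sin(2)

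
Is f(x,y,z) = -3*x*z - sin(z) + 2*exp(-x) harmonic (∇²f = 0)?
No, ∇²f = sin(z) + 2*exp(-x)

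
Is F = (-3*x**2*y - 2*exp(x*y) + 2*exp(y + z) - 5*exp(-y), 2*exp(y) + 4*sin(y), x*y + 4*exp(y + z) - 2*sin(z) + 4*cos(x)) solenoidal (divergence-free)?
No, ∇·F = -6*x*y - 2*y*exp(x*y) + 2*exp(y) + 4*exp(y + z) + 4*cos(y) - 2*cos(z)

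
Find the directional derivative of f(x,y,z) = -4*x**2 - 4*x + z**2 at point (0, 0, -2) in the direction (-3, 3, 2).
2*sqrt(22)/11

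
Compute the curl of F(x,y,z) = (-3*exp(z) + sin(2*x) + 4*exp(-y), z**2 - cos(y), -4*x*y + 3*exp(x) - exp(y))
(-4*x - 2*z - exp(y), 4*y - 3*exp(x) - 3*exp(z), 4*exp(-y))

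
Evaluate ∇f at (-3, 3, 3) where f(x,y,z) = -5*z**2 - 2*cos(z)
(0, 0, -30 + 2*sin(3))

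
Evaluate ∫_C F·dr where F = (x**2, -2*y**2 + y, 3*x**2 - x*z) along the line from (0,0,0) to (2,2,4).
14/3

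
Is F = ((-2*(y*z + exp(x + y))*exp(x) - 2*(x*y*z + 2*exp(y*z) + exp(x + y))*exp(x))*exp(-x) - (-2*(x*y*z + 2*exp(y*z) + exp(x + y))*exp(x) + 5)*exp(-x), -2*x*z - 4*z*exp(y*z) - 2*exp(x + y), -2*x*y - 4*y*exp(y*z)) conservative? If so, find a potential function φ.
Yes, F is conservative. φ = (-2*(x*y*z + 2*exp(y*z) + exp(x + y))*exp(x) + 5)*exp(-x)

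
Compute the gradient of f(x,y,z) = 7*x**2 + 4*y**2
(14*x, 8*y, 0)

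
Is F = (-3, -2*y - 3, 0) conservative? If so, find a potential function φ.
Yes, F is conservative. φ = -3*x - y**2 - 3*y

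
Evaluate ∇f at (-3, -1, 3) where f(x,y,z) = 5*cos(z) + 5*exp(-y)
(0, -5*E, -5*sin(3))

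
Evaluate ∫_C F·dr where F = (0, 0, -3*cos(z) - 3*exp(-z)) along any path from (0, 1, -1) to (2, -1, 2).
3*(-(sin(1) + sin(2) + E)*exp(2) + 1)*exp(-2)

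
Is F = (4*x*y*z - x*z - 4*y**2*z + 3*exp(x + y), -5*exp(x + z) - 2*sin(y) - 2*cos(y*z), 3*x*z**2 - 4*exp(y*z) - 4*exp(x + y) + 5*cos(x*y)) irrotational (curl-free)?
No, ∇×F = (-5*x*sin(x*y) - 2*y*sin(y*z) - 4*z*exp(y*z) - 4*exp(x + y) + 5*exp(x + z), 4*x*y - x - 4*y**2 + 5*y*sin(x*y) - 3*z**2 + 4*exp(x + y), -4*x*z + 8*y*z - 3*exp(x + y) - 5*exp(x + z))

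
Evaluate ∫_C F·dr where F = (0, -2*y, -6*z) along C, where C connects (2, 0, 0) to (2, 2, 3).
-31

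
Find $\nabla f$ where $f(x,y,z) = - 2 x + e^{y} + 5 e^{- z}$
(-2, exp(y), -5*exp(-z))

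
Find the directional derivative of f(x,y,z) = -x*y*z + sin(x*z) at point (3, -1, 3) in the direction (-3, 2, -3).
-9*sqrt(22)*(cos(9) + 2)/11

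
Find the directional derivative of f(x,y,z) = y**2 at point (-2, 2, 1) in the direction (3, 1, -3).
4*sqrt(19)/19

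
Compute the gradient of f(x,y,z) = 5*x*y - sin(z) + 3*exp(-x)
(5*y - 3*exp(-x), 5*x, -cos(z))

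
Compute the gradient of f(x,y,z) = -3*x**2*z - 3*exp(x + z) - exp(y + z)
(-6*x*z - 3*exp(x + z), -exp(y + z), -3*x**2 - 3*exp(x + z) - exp(y + z))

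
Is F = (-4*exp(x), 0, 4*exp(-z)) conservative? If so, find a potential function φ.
Yes, F is conservative. φ = -4*exp(x) - 4*exp(-z)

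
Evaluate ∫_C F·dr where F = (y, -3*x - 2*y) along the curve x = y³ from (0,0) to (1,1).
-1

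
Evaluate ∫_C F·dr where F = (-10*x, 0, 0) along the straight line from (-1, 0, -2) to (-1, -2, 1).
0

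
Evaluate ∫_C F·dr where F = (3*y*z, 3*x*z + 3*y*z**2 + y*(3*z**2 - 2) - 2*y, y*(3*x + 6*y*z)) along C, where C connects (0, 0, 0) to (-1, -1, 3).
34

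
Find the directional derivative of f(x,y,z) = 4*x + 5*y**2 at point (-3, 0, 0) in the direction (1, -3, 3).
4*sqrt(19)/19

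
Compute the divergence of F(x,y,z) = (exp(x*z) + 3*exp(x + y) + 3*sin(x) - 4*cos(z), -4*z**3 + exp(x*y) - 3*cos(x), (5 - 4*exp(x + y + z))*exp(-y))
x*exp(x*y) + z*exp(x*z) + 3*exp(x + y) - 4*exp(x + z) + 3*cos(x)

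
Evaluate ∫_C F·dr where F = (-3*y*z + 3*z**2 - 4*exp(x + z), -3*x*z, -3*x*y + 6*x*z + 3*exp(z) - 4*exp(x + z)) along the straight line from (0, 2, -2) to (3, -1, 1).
-4*exp(4) + exp(-2) + 3*E + 18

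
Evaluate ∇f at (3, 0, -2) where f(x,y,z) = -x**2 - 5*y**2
(-6, 0, 0)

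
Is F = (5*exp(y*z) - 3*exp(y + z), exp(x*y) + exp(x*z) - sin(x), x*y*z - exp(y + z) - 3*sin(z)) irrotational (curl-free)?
No, ∇×F = (x*z - x*exp(x*z) - exp(y + z), -y*z + 5*y*exp(y*z) - 3*exp(y + z), y*exp(x*y) + z*exp(x*z) - 5*z*exp(y*z) + 3*exp(y + z) - cos(x))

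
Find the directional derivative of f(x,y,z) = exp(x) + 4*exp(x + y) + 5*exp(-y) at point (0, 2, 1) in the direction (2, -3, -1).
sqrt(14)*(-4*exp(4) + 2*exp(2) + 15)*exp(-2)/14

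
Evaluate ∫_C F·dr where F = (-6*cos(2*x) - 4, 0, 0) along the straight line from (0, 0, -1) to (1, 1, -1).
-4 - 3*sin(2)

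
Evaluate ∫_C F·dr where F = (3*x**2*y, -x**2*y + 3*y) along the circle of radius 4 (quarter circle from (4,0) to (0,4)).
-48*pi - 40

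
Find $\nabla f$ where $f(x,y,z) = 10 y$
(0, 10, 0)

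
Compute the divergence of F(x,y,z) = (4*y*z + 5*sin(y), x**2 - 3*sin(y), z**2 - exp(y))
2*z - 3*cos(y)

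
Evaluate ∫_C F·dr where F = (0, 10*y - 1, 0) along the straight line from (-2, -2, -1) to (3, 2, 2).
-4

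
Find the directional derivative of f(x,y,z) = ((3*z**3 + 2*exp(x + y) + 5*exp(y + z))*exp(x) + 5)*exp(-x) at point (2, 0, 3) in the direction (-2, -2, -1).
-5*exp(3) - 27 - 8*exp(2)/3 + 10*exp(-2)/3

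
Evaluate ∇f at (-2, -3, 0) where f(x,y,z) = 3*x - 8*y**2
(3, 48, 0)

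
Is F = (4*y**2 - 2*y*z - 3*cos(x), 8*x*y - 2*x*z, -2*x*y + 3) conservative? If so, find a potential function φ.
Yes, F is conservative. φ = 4*x*y**2 - 2*x*y*z + 3*z - 3*sin(x)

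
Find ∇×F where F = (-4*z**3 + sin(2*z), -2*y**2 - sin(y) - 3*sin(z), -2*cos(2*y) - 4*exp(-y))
(4*sin(2*y) + 3*cos(z) + 4*exp(-y), -12*z**2 + 2*cos(2*z), 0)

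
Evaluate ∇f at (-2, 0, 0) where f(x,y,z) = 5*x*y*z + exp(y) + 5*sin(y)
(0, 6, 0)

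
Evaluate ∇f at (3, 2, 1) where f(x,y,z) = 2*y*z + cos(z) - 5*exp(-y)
(0, 5*exp(-2) + 2, 4 - sin(1))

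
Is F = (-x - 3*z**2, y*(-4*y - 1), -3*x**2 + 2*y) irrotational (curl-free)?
No, ∇×F = (2, 6*x - 6*z, 0)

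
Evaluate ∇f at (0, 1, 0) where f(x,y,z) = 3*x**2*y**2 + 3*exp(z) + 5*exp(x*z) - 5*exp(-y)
(0, 5*exp(-1), 3)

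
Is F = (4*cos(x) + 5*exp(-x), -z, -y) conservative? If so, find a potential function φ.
Yes, F is conservative. φ = -y*z + 4*sin(x) - 5*exp(-x)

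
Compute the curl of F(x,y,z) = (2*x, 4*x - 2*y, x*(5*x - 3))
(0, 3 - 10*x, 4)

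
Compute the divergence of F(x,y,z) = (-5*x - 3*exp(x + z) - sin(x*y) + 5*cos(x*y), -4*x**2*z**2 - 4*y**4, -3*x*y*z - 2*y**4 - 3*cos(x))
-3*x*y - 16*y**3 - 5*y*sin(x*y) - y*cos(x*y) - 3*exp(x + z) - 5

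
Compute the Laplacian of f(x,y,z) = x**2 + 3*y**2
8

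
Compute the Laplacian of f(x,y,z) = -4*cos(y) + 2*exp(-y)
4*cos(y) + 2*exp(-y)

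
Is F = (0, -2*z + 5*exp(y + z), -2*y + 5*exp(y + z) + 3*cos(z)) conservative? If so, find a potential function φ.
Yes, F is conservative. φ = -2*y*z + 5*exp(y + z) + 3*sin(z)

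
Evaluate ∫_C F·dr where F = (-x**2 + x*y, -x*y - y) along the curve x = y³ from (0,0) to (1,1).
-127/210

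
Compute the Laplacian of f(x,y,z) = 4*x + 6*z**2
12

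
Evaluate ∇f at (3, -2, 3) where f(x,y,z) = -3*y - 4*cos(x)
(4*sin(3), -3, 0)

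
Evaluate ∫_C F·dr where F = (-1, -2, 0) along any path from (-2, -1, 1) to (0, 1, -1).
-6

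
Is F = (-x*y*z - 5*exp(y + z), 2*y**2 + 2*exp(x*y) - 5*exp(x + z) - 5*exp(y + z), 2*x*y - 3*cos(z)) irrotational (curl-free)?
No, ∇×F = (2*x + 5*exp(x + z) + 5*exp(y + z), -x*y - 2*y - 5*exp(y + z), x*z + 2*y*exp(x*y) - 5*exp(x + z) + 5*exp(y + z))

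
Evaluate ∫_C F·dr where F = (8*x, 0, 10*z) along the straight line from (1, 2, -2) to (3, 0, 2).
32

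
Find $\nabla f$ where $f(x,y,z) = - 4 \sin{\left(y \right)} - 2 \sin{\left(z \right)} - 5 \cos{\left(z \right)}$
(0, -4*cos(y), 5*sin(z) - 2*cos(z))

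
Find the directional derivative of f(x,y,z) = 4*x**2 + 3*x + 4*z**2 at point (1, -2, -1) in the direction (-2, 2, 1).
-10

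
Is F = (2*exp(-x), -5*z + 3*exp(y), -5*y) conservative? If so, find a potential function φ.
Yes, F is conservative. φ = -5*y*z + 3*exp(y) - 2*exp(-x)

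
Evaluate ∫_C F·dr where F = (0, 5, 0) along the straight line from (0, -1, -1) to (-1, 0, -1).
5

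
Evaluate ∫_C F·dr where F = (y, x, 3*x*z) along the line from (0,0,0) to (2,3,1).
8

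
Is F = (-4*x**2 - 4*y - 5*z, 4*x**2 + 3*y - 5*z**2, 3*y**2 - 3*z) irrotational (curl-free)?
No, ∇×F = (6*y + 10*z, -5, 8*x + 4)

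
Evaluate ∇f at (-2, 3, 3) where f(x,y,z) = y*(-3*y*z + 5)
(0, -49, -27)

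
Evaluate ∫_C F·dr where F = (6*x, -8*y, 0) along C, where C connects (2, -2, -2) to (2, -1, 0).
12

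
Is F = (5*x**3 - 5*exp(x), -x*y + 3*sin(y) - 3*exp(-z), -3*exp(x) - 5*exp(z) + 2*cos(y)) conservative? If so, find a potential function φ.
No, ∇×F = (-2*sin(y) - 3*exp(-z), 3*exp(x), -y) ≠ 0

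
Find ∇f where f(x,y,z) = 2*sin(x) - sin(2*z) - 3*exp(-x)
(2*cos(x) + 3*exp(-x), 0, -2*cos(2*z))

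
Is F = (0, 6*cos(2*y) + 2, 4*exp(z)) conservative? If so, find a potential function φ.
Yes, F is conservative. φ = 2*y + 4*exp(z) + 3*sin(2*y)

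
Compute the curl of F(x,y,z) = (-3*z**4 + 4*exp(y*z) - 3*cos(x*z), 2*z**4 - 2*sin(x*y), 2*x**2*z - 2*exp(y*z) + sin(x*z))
(2*z*(-4*z**2 - exp(y*z)), -4*x*z + 3*x*sin(x*z) + 4*y*exp(y*z) - 12*z**3 - z*cos(x*z), -2*y*cos(x*y) - 4*z*exp(y*z))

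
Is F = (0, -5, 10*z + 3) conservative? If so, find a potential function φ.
Yes, F is conservative. φ = -5*y + 5*z**2 + 3*z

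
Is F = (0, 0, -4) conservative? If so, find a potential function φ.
Yes, F is conservative. φ = -4*z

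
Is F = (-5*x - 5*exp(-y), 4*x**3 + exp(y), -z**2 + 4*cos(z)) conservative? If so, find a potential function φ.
No, ∇×F = (0, 0, 12*x**2 - 5*exp(-y)) ≠ 0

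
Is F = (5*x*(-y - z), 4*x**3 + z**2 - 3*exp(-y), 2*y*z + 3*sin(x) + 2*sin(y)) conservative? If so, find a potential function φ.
No, ∇×F = (2*cos(y), -5*x - 3*cos(x), x*(12*x + 5)) ≠ 0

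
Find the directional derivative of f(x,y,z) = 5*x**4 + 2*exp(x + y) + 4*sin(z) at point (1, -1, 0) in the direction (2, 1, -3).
17*sqrt(14)/7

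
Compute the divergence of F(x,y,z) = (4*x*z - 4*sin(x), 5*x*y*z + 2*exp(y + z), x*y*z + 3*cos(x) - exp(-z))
x*y + 5*x*z + 4*z + 2*exp(y + z) - 4*cos(x) + exp(-z)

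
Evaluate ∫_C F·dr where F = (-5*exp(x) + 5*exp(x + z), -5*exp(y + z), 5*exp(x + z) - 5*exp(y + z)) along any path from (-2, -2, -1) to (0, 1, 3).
-5*exp(4) - 5 + 5*exp(-2) + 5*exp(3)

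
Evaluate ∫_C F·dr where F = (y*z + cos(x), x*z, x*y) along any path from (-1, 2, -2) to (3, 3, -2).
-22 + sin(3) + sin(1)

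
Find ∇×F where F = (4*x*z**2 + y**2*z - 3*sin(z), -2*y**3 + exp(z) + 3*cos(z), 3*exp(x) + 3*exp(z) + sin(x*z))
(-exp(z) + 3*sin(z), 8*x*z + y**2 - z*cos(x*z) - 3*exp(x) - 3*cos(z), -2*y*z)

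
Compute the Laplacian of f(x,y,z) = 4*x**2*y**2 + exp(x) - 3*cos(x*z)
3*x**2*cos(x*z) + 8*x**2 + 8*y**2 + 3*z**2*cos(x*z) + exp(x)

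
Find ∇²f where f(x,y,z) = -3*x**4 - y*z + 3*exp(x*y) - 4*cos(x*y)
x**2*(3*exp(x*y) + 4*cos(x*y)) - 36*x**2 + 3*y**2*exp(x*y) + 4*y**2*cos(x*y)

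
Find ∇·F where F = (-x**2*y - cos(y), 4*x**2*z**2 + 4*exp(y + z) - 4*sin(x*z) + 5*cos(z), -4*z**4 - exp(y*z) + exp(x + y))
-2*x*y - y*exp(y*z) - 16*z**3 + 4*exp(y + z)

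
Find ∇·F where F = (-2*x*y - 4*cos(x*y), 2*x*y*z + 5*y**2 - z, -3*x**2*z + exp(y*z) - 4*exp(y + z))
-3*x**2 + 2*x*z + y*exp(y*z) + 4*y*sin(x*y) + 8*y - 4*exp(y + z)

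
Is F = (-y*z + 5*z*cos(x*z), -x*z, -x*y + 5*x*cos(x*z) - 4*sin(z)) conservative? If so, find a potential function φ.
Yes, F is conservative. φ = -x*y*z + 5*sin(x*z) + 4*cos(z)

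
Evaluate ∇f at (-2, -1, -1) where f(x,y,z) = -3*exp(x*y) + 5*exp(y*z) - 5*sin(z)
(3*exp(2), E*(-5 + 6*E), -5*E - 5*cos(1))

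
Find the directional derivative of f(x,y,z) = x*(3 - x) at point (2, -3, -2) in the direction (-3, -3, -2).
3*sqrt(22)/22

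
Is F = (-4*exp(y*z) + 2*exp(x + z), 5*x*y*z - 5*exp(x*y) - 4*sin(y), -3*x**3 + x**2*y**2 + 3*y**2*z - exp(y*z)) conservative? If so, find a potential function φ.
No, ∇×F = (2*x**2*y - 5*x*y + 6*y*z - z*exp(y*z), 9*x**2 - 2*x*y**2 - 4*y*exp(y*z) + 2*exp(x + z), 5*y*z - 5*y*exp(x*y) + 4*z*exp(y*z)) ≠ 0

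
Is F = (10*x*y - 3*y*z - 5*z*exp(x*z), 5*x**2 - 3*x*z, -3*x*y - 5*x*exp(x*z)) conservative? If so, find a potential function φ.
Yes, F is conservative. φ = 5*x**2*y - 3*x*y*z - 5*exp(x*z)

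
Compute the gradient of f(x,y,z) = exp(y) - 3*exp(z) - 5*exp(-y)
(0, exp(y) + 5*exp(-y), -3*exp(z))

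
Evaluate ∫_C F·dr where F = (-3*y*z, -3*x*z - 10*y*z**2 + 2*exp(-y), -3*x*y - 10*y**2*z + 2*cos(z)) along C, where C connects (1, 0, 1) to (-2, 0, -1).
-4*sin(1)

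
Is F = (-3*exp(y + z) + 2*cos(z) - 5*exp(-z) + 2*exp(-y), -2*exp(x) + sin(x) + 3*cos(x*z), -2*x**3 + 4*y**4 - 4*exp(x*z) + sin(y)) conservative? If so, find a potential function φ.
No, ∇×F = (3*x*sin(x*z) + 16*y**3 + cos(y), 6*x**2 + 4*z*exp(x*z) - 3*exp(y + z) - 2*sin(z) + 5*exp(-z), -3*z*sin(x*z) - 2*exp(x) + 3*exp(y + z) + cos(x) + 2*exp(-y)) ≠ 0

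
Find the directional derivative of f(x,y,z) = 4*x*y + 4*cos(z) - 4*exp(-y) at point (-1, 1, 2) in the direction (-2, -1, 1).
-2*sqrt(6)*(1 + E*sin(2) + E)*exp(-1)/3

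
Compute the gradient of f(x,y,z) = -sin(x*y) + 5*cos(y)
(-y*cos(x*y), -x*cos(x*y) - 5*sin(y), 0)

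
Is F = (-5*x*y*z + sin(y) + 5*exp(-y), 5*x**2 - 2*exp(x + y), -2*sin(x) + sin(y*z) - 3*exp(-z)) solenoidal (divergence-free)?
No, ∇·F = -5*y*z + y*cos(y*z) - 2*exp(x + y) + 3*exp(-z)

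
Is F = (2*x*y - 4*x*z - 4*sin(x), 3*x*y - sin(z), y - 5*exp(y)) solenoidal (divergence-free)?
No, ∇·F = 3*x + 2*y - 4*z - 4*cos(x)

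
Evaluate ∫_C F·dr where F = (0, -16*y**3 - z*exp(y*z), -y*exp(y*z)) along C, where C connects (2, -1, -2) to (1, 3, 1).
-320 - exp(3) + exp(2)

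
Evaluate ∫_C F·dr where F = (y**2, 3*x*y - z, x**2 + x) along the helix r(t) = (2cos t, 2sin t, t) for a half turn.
2*pi + 28/3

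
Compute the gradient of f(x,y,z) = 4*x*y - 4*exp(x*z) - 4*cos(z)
(4*y - 4*z*exp(x*z), 4*x, -4*x*exp(x*z) + 4*sin(z))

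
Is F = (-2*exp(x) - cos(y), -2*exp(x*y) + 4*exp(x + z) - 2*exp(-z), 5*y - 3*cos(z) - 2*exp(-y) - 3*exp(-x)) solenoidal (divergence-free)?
No, ∇·F = -2*x*exp(x*y) - 2*exp(x) + 3*sin(z)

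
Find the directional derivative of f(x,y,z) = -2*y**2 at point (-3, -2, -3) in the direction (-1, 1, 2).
4*sqrt(6)/3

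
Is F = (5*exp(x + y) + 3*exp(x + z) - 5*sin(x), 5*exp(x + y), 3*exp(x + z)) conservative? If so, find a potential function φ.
Yes, F is conservative. φ = 5*exp(x + y) + 3*exp(x + z) + 5*cos(x)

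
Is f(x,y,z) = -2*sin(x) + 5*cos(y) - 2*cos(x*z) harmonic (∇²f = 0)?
No, ∇²f = 2*x**2*cos(x*z) + 2*z**2*cos(x*z) + 2*sin(x) - 5*cos(y)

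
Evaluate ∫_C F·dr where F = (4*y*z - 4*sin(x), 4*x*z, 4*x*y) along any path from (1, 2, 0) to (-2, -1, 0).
-4*cos(1) + 4*cos(2)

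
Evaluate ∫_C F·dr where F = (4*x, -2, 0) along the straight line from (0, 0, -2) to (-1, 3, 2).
-4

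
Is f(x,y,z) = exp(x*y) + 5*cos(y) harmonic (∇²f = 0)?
No, ∇²f = x**2*exp(x*y) + y**2*exp(x*y) - 5*cos(y)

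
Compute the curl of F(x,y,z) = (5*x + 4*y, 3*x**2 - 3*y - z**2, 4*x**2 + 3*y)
(2*z + 3, -8*x, 6*x - 4)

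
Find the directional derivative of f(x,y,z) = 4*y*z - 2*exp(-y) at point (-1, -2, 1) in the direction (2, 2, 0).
sqrt(2)*(2 + exp(2))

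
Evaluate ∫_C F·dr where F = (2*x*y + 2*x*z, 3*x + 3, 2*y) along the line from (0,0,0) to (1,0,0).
0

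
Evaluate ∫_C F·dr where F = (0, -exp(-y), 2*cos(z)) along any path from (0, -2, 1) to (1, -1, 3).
-exp(2) - 2*sin(1) + 2*sin(3) + E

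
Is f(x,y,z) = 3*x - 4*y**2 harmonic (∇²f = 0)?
No, ∇²f = -8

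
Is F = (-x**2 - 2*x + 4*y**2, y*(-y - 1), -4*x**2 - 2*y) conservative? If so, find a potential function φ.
No, ∇×F = (-2, 8*x, -8*y) ≠ 0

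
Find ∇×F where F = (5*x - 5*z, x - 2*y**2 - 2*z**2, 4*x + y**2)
(2*y + 4*z, -9, 1)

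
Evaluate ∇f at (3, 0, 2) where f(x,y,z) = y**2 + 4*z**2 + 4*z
(0, 0, 20)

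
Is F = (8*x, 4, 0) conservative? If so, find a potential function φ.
Yes, F is conservative. φ = 4*x**2 + 4*y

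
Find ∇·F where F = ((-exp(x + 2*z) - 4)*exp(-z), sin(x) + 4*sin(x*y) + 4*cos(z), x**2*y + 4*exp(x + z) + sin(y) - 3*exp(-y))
4*x*cos(x*y) + 3*exp(x + z)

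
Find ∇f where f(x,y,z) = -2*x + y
(-2, 1, 0)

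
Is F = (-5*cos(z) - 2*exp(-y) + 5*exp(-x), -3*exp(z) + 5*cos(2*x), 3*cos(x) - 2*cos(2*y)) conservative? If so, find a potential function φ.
No, ∇×F = (3*exp(z) + 4*sin(2*y), 3*sin(x) + 5*sin(z), -10*sin(2*x) - 2*exp(-y)) ≠ 0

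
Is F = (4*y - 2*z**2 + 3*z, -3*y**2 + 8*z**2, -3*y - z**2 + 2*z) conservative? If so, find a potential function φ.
No, ∇×F = (-16*z - 3, 3 - 4*z, -4) ≠ 0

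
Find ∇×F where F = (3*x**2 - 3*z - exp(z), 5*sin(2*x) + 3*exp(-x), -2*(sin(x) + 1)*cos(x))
(0, -exp(z) - 2*sin(x) + 2*cos(2*x) - 3, 10*cos(2*x) - 3*exp(-x))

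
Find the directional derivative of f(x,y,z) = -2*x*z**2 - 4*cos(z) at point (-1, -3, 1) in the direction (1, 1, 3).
2*sqrt(11)*(5 + 6*sin(1))/11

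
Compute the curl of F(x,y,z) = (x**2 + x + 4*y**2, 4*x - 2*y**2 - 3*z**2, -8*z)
(6*z, 0, 4 - 8*y)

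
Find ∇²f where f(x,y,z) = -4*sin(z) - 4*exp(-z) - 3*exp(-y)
4*sin(z) - 4*exp(-z) - 3*exp(-y)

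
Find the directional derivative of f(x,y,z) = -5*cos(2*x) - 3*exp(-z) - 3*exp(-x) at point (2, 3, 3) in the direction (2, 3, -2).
2*sqrt(17)*(10*exp(3)*sin(4) - 3 + 3*E)*exp(-3)/17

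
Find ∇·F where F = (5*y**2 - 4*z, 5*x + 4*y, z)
5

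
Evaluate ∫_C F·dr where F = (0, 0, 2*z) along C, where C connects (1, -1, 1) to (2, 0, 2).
3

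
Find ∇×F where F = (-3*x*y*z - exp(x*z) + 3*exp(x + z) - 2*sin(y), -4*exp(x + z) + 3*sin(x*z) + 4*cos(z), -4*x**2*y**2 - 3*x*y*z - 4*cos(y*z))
(-8*x**2*y - 3*x*z - 3*x*cos(x*z) + 4*z*sin(y*z) + 4*exp(x + z) + 4*sin(z), 8*x*y**2 - 3*x*y - x*exp(x*z) + 3*y*z + 3*exp(x + z), 3*x*z + 3*z*cos(x*z) - 4*exp(x + z) + 2*cos(y))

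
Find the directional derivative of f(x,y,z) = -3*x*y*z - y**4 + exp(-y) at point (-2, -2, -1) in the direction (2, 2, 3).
2*sqrt(17)*(2 - exp(2))/17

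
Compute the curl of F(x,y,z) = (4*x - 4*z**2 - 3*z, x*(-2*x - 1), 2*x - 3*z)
(0, -8*z - 5, -4*x - 1)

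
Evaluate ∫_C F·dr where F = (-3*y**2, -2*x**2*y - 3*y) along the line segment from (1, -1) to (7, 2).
-303/2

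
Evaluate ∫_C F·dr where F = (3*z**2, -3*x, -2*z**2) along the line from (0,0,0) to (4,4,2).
-40/3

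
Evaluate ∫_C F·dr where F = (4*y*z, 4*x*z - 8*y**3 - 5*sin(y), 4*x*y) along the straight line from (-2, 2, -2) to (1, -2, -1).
-24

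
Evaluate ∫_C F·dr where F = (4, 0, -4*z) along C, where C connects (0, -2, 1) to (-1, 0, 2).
-10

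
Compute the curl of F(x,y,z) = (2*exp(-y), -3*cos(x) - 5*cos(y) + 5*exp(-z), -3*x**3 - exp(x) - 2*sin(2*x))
(5*exp(-z), 9*x**2 + exp(x) + 4*cos(2*x), 3*sin(x) + 2*exp(-y))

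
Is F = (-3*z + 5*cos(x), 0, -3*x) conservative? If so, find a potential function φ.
Yes, F is conservative. φ = -3*x*z + 5*sin(x)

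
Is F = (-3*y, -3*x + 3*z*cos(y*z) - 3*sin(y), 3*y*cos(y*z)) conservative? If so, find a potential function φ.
Yes, F is conservative. φ = -3*x*y + 3*sin(y*z) + 3*cos(y)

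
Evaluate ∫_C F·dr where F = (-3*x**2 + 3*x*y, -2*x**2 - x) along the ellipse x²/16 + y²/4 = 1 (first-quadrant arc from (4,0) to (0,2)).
-32/3 - 2*pi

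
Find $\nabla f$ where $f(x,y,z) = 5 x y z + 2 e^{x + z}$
(5*y*z + 2*exp(x + z), 5*x*z, 5*x*y + 2*exp(x + z))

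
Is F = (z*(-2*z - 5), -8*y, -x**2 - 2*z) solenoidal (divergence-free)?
No, ∇·F = -10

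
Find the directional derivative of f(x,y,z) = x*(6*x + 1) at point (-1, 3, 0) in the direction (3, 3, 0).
-11*sqrt(2)/2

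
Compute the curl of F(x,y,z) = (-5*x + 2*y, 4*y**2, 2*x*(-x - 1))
(0, 4*x + 2, -2)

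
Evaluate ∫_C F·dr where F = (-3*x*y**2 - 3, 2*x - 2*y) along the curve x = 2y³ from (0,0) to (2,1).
-21/2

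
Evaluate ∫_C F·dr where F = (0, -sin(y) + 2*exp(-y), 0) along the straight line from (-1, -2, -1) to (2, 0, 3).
-1 - cos(2) + 2*exp(2)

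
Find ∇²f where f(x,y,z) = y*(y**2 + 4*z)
6*y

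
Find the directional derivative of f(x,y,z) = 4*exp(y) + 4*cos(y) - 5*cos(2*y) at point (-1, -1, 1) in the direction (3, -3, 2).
3*sqrt(22)*(-2 - E*(-5*sin(2) + 2*sin(1)))*exp(-1)/11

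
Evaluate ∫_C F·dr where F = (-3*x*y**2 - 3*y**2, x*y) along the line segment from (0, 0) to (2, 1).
-13/3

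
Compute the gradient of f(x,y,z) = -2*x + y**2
(-2, 2*y, 0)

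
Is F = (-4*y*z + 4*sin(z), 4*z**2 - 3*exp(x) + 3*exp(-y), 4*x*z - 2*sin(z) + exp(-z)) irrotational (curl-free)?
No, ∇×F = (-8*z, -4*y - 4*z + 4*cos(z), 4*z - 3*exp(x))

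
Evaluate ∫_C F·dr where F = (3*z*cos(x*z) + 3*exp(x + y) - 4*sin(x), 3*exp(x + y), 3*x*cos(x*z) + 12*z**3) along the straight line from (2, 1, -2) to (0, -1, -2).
-3*exp(3) + 3*sin(4) + 3*exp(-1) - 4*cos(2) + 4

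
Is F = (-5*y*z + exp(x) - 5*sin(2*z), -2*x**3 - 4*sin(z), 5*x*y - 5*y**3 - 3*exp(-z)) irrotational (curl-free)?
No, ∇×F = (5*x - 15*y**2 + 4*cos(z), -10*y - 10*cos(2*z), -6*x**2 + 5*z)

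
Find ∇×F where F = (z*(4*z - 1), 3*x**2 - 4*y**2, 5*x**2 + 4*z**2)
(0, -10*x + 8*z - 1, 6*x)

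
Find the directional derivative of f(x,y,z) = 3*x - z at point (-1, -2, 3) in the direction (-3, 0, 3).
-2*sqrt(2)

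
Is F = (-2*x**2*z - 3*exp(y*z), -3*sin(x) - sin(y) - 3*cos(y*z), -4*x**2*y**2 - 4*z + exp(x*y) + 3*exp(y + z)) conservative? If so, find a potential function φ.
No, ∇×F = (-8*x**2*y + x*exp(x*y) - 3*y*sin(y*z) + 3*exp(y + z), -2*x**2 + 8*x*y**2 - y*exp(x*y) - 3*y*exp(y*z), 3*z*exp(y*z) - 3*cos(x)) ≠ 0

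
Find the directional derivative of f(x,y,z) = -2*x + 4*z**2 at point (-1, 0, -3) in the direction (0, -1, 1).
-12*sqrt(2)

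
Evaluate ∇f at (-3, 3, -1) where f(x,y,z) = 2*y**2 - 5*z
(0, 12, -5)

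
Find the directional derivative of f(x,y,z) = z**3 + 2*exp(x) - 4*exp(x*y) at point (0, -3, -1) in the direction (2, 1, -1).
25*sqrt(6)/6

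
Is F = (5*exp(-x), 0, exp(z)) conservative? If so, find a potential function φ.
Yes, F is conservative. φ = exp(z) - 5*exp(-x)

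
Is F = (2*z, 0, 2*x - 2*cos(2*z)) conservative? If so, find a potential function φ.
Yes, F is conservative. φ = 2*x*z - sin(2*z)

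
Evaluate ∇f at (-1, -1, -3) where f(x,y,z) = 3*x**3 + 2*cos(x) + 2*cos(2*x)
(2*sin(1) + 4*sin(2) + 9, 0, 0)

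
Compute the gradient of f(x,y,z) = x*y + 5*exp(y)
(y, x + 5*exp(y), 0)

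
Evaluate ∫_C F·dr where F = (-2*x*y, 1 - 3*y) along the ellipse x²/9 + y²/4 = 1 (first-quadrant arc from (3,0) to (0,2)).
8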